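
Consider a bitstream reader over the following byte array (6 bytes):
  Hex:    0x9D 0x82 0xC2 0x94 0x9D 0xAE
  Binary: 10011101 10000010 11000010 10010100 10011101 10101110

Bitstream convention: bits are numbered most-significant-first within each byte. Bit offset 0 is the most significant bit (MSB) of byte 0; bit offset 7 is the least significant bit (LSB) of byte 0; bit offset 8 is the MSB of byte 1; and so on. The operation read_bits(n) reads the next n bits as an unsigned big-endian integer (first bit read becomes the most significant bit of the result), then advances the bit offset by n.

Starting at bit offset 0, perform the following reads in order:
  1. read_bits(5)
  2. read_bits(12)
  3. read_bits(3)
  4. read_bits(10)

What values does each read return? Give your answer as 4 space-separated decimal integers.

Answer: 19 2821 4 165

Derivation:
Read 1: bits[0:5] width=5 -> value=19 (bin 10011); offset now 5 = byte 0 bit 5; 43 bits remain
Read 2: bits[5:17] width=12 -> value=2821 (bin 101100000101); offset now 17 = byte 2 bit 1; 31 bits remain
Read 3: bits[17:20] width=3 -> value=4 (bin 100); offset now 20 = byte 2 bit 4; 28 bits remain
Read 4: bits[20:30] width=10 -> value=165 (bin 0010100101); offset now 30 = byte 3 bit 6; 18 bits remain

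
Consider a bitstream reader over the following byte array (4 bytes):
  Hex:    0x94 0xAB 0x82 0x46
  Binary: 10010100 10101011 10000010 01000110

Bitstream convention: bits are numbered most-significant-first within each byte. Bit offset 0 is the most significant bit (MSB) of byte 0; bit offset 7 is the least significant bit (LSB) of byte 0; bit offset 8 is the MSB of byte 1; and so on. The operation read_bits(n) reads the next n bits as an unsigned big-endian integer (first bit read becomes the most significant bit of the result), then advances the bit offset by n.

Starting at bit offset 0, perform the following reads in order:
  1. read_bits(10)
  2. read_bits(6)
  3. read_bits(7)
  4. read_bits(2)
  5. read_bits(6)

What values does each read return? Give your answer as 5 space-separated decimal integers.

Answer: 594 43 65 0 35

Derivation:
Read 1: bits[0:10] width=10 -> value=594 (bin 1001010010); offset now 10 = byte 1 bit 2; 22 bits remain
Read 2: bits[10:16] width=6 -> value=43 (bin 101011); offset now 16 = byte 2 bit 0; 16 bits remain
Read 3: bits[16:23] width=7 -> value=65 (bin 1000001); offset now 23 = byte 2 bit 7; 9 bits remain
Read 4: bits[23:25] width=2 -> value=0 (bin 00); offset now 25 = byte 3 bit 1; 7 bits remain
Read 5: bits[25:31] width=6 -> value=35 (bin 100011); offset now 31 = byte 3 bit 7; 1 bits remain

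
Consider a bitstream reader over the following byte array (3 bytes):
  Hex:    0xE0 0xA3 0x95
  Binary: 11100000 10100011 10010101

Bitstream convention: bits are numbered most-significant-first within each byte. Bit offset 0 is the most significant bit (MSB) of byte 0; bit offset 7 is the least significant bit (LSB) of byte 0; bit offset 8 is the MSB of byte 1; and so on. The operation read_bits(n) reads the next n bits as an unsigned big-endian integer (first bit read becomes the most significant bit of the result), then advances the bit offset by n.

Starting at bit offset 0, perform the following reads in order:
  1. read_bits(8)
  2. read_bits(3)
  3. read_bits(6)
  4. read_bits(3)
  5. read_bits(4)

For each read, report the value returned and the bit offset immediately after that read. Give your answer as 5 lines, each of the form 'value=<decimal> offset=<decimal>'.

Answer: value=224 offset=8
value=5 offset=11
value=7 offset=17
value=1 offset=20
value=5 offset=24

Derivation:
Read 1: bits[0:8] width=8 -> value=224 (bin 11100000); offset now 8 = byte 1 bit 0; 16 bits remain
Read 2: bits[8:11] width=3 -> value=5 (bin 101); offset now 11 = byte 1 bit 3; 13 bits remain
Read 3: bits[11:17] width=6 -> value=7 (bin 000111); offset now 17 = byte 2 bit 1; 7 bits remain
Read 4: bits[17:20] width=3 -> value=1 (bin 001); offset now 20 = byte 2 bit 4; 4 bits remain
Read 5: bits[20:24] width=4 -> value=5 (bin 0101); offset now 24 = byte 3 bit 0; 0 bits remain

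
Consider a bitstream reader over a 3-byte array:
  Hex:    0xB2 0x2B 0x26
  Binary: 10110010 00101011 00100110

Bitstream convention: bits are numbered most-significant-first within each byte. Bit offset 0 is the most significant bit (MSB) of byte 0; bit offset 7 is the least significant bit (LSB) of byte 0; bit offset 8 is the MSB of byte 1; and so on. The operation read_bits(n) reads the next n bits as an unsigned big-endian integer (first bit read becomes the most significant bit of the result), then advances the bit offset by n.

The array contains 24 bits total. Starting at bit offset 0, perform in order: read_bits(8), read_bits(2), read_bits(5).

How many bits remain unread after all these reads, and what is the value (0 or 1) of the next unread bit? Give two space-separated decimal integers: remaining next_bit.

Answer: 9 1

Derivation:
Read 1: bits[0:8] width=8 -> value=178 (bin 10110010); offset now 8 = byte 1 bit 0; 16 bits remain
Read 2: bits[8:10] width=2 -> value=0 (bin 00); offset now 10 = byte 1 bit 2; 14 bits remain
Read 3: bits[10:15] width=5 -> value=21 (bin 10101); offset now 15 = byte 1 bit 7; 9 bits remain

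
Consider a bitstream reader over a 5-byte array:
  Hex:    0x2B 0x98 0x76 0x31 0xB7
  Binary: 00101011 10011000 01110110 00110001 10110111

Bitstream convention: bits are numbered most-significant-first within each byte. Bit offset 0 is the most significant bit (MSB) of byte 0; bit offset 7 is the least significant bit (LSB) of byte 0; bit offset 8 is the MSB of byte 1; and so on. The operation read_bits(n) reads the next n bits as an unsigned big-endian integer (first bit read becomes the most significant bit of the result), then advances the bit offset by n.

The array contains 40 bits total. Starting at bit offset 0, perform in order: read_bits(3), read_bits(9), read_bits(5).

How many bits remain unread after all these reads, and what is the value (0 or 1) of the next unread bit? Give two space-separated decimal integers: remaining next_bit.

Answer: 23 1

Derivation:
Read 1: bits[0:3] width=3 -> value=1 (bin 001); offset now 3 = byte 0 bit 3; 37 bits remain
Read 2: bits[3:12] width=9 -> value=185 (bin 010111001); offset now 12 = byte 1 bit 4; 28 bits remain
Read 3: bits[12:17] width=5 -> value=16 (bin 10000); offset now 17 = byte 2 bit 1; 23 bits remain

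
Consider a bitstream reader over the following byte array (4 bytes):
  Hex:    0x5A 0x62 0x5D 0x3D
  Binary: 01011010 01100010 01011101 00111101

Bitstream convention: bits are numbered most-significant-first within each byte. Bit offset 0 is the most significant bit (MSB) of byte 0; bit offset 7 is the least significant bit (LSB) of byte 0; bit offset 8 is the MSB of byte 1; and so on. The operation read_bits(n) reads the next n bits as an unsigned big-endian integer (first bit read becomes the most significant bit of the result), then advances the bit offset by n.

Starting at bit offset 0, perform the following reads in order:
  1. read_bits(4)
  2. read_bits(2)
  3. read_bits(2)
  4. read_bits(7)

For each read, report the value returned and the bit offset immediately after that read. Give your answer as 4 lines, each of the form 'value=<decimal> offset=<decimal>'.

Answer: value=5 offset=4
value=2 offset=6
value=2 offset=8
value=49 offset=15

Derivation:
Read 1: bits[0:4] width=4 -> value=5 (bin 0101); offset now 4 = byte 0 bit 4; 28 bits remain
Read 2: bits[4:6] width=2 -> value=2 (bin 10); offset now 6 = byte 0 bit 6; 26 bits remain
Read 3: bits[6:8] width=2 -> value=2 (bin 10); offset now 8 = byte 1 bit 0; 24 bits remain
Read 4: bits[8:15] width=7 -> value=49 (bin 0110001); offset now 15 = byte 1 bit 7; 17 bits remain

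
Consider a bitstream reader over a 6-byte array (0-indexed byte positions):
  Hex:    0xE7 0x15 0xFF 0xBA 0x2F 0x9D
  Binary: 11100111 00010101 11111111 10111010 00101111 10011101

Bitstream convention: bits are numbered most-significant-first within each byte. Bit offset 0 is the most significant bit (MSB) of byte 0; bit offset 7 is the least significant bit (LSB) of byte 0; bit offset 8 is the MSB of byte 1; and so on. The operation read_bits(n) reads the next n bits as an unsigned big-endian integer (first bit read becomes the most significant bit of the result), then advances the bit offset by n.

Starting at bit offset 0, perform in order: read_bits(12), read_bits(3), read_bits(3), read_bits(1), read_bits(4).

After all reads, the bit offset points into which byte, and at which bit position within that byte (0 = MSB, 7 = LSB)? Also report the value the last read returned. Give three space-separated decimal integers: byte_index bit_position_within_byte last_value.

Answer: 2 7 15

Derivation:
Read 1: bits[0:12] width=12 -> value=3697 (bin 111001110001); offset now 12 = byte 1 bit 4; 36 bits remain
Read 2: bits[12:15] width=3 -> value=2 (bin 010); offset now 15 = byte 1 bit 7; 33 bits remain
Read 3: bits[15:18] width=3 -> value=7 (bin 111); offset now 18 = byte 2 bit 2; 30 bits remain
Read 4: bits[18:19] width=1 -> value=1 (bin 1); offset now 19 = byte 2 bit 3; 29 bits remain
Read 5: bits[19:23] width=4 -> value=15 (bin 1111); offset now 23 = byte 2 bit 7; 25 bits remain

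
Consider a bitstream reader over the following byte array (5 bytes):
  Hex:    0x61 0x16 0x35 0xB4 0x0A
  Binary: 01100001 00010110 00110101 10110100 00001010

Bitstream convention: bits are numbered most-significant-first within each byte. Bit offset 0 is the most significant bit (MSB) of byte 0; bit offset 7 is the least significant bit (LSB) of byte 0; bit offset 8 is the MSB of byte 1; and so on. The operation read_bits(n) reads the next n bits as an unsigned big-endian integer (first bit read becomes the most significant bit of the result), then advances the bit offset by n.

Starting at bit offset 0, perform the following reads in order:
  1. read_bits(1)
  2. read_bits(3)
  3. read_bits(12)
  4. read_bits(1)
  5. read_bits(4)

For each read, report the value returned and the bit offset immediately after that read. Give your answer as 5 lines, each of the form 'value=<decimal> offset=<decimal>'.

Answer: value=0 offset=1
value=6 offset=4
value=278 offset=16
value=0 offset=17
value=6 offset=21

Derivation:
Read 1: bits[0:1] width=1 -> value=0 (bin 0); offset now 1 = byte 0 bit 1; 39 bits remain
Read 2: bits[1:4] width=3 -> value=6 (bin 110); offset now 4 = byte 0 bit 4; 36 bits remain
Read 3: bits[4:16] width=12 -> value=278 (bin 000100010110); offset now 16 = byte 2 bit 0; 24 bits remain
Read 4: bits[16:17] width=1 -> value=0 (bin 0); offset now 17 = byte 2 bit 1; 23 bits remain
Read 5: bits[17:21] width=4 -> value=6 (bin 0110); offset now 21 = byte 2 bit 5; 19 bits remain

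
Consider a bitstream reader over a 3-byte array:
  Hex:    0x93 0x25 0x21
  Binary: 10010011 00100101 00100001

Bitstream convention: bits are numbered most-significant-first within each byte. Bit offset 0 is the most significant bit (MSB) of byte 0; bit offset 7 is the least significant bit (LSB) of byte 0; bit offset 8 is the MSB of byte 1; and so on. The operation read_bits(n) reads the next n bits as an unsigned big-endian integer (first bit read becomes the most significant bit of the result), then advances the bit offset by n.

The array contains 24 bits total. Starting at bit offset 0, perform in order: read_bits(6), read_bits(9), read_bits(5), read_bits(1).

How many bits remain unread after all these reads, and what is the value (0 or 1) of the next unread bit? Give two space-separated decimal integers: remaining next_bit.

Read 1: bits[0:6] width=6 -> value=36 (bin 100100); offset now 6 = byte 0 bit 6; 18 bits remain
Read 2: bits[6:15] width=9 -> value=402 (bin 110010010); offset now 15 = byte 1 bit 7; 9 bits remain
Read 3: bits[15:20] width=5 -> value=18 (bin 10010); offset now 20 = byte 2 bit 4; 4 bits remain
Read 4: bits[20:21] width=1 -> value=0 (bin 0); offset now 21 = byte 2 bit 5; 3 bits remain

Answer: 3 0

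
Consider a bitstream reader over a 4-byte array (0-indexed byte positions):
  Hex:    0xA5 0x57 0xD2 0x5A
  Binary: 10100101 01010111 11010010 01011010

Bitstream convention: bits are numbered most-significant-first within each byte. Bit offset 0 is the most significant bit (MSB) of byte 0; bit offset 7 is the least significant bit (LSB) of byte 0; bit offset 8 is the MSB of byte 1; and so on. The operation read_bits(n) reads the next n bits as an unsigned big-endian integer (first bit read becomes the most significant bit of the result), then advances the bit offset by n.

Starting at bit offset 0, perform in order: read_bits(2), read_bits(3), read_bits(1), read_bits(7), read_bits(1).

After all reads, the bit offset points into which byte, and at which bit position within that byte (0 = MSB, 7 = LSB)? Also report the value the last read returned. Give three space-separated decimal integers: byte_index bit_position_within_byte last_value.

Read 1: bits[0:2] width=2 -> value=2 (bin 10); offset now 2 = byte 0 bit 2; 30 bits remain
Read 2: bits[2:5] width=3 -> value=4 (bin 100); offset now 5 = byte 0 bit 5; 27 bits remain
Read 3: bits[5:6] width=1 -> value=1 (bin 1); offset now 6 = byte 0 bit 6; 26 bits remain
Read 4: bits[6:13] width=7 -> value=42 (bin 0101010); offset now 13 = byte 1 bit 5; 19 bits remain
Read 5: bits[13:14] width=1 -> value=1 (bin 1); offset now 14 = byte 1 bit 6; 18 bits remain

Answer: 1 6 1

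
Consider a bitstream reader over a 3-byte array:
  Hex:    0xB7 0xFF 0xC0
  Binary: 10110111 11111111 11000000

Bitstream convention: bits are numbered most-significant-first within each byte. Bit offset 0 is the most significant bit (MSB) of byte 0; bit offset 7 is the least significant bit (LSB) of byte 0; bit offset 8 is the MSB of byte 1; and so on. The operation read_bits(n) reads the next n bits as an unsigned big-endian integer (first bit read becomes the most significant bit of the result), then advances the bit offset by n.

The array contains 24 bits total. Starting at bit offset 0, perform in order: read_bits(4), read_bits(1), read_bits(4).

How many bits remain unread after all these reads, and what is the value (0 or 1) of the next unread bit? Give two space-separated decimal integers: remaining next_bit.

Read 1: bits[0:4] width=4 -> value=11 (bin 1011); offset now 4 = byte 0 bit 4; 20 bits remain
Read 2: bits[4:5] width=1 -> value=0 (bin 0); offset now 5 = byte 0 bit 5; 19 bits remain
Read 3: bits[5:9] width=4 -> value=15 (bin 1111); offset now 9 = byte 1 bit 1; 15 bits remain

Answer: 15 1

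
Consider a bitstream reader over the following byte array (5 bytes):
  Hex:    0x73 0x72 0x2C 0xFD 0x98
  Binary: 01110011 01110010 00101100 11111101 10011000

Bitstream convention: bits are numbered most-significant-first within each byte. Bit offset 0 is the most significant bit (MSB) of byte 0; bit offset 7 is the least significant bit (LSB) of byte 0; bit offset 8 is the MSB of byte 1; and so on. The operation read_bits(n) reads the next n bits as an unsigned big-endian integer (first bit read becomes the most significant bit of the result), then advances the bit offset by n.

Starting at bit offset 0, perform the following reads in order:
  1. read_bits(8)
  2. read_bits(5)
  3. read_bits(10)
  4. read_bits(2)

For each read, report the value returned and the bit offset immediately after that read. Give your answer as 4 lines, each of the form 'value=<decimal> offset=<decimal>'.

Read 1: bits[0:8] width=8 -> value=115 (bin 01110011); offset now 8 = byte 1 bit 0; 32 bits remain
Read 2: bits[8:13] width=5 -> value=14 (bin 01110); offset now 13 = byte 1 bit 5; 27 bits remain
Read 3: bits[13:23] width=10 -> value=278 (bin 0100010110); offset now 23 = byte 2 bit 7; 17 bits remain
Read 4: bits[23:25] width=2 -> value=1 (bin 01); offset now 25 = byte 3 bit 1; 15 bits remain

Answer: value=115 offset=8
value=14 offset=13
value=278 offset=23
value=1 offset=25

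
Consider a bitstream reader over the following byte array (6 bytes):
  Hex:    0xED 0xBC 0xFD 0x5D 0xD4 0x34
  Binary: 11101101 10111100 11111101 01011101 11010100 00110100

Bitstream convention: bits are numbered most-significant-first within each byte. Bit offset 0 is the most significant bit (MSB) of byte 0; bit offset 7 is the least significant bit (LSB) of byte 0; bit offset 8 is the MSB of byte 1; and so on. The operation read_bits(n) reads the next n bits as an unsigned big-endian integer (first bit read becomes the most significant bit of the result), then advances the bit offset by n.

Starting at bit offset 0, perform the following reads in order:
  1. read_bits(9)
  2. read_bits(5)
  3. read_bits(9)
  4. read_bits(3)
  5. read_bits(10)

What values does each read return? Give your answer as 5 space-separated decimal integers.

Answer: 475 15 126 5 477

Derivation:
Read 1: bits[0:9] width=9 -> value=475 (bin 111011011); offset now 9 = byte 1 bit 1; 39 bits remain
Read 2: bits[9:14] width=5 -> value=15 (bin 01111); offset now 14 = byte 1 bit 6; 34 bits remain
Read 3: bits[14:23] width=9 -> value=126 (bin 001111110); offset now 23 = byte 2 bit 7; 25 bits remain
Read 4: bits[23:26] width=3 -> value=5 (bin 101); offset now 26 = byte 3 bit 2; 22 bits remain
Read 5: bits[26:36] width=10 -> value=477 (bin 0111011101); offset now 36 = byte 4 bit 4; 12 bits remain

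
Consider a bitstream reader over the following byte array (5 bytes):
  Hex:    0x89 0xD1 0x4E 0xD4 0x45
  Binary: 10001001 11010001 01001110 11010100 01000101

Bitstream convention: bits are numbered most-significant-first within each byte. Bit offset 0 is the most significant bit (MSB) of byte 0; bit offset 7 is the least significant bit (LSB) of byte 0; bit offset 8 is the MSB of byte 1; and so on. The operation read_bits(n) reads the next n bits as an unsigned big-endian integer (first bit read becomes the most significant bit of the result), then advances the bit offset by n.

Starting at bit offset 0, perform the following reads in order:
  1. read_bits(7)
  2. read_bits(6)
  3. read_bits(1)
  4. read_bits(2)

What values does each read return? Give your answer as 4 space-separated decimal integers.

Answer: 68 58 0 1

Derivation:
Read 1: bits[0:7] width=7 -> value=68 (bin 1000100); offset now 7 = byte 0 bit 7; 33 bits remain
Read 2: bits[7:13] width=6 -> value=58 (bin 111010); offset now 13 = byte 1 bit 5; 27 bits remain
Read 3: bits[13:14] width=1 -> value=0 (bin 0); offset now 14 = byte 1 bit 6; 26 bits remain
Read 4: bits[14:16] width=2 -> value=1 (bin 01); offset now 16 = byte 2 bit 0; 24 bits remain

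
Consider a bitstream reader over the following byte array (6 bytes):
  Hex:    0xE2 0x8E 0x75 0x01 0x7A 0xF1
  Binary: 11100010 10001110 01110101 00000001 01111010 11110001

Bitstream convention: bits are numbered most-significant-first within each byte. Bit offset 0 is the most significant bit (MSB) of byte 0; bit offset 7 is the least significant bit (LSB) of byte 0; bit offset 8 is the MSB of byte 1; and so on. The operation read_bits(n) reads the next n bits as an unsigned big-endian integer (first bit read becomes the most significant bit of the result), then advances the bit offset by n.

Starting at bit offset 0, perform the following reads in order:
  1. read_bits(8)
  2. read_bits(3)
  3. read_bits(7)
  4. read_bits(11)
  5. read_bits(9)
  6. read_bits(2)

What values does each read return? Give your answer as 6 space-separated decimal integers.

Answer: 226 4 57 1696 94 2

Derivation:
Read 1: bits[0:8] width=8 -> value=226 (bin 11100010); offset now 8 = byte 1 bit 0; 40 bits remain
Read 2: bits[8:11] width=3 -> value=4 (bin 100); offset now 11 = byte 1 bit 3; 37 bits remain
Read 3: bits[11:18] width=7 -> value=57 (bin 0111001); offset now 18 = byte 2 bit 2; 30 bits remain
Read 4: bits[18:29] width=11 -> value=1696 (bin 11010100000); offset now 29 = byte 3 bit 5; 19 bits remain
Read 5: bits[29:38] width=9 -> value=94 (bin 001011110); offset now 38 = byte 4 bit 6; 10 bits remain
Read 6: bits[38:40] width=2 -> value=2 (bin 10); offset now 40 = byte 5 bit 0; 8 bits remain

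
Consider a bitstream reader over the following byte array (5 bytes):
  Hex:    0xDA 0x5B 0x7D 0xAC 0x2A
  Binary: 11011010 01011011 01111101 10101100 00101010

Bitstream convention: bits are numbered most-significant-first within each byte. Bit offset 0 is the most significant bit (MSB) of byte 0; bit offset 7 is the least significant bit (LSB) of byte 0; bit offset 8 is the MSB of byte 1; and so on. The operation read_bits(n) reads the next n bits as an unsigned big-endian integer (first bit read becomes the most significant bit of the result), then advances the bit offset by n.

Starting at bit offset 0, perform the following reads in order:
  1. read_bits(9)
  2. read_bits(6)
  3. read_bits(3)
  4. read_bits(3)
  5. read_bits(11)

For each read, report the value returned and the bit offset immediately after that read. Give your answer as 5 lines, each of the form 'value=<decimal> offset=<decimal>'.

Answer: value=436 offset=9
value=45 offset=15
value=5 offset=18
value=7 offset=21
value=1452 offset=32

Derivation:
Read 1: bits[0:9] width=9 -> value=436 (bin 110110100); offset now 9 = byte 1 bit 1; 31 bits remain
Read 2: bits[9:15] width=6 -> value=45 (bin 101101); offset now 15 = byte 1 bit 7; 25 bits remain
Read 3: bits[15:18] width=3 -> value=5 (bin 101); offset now 18 = byte 2 bit 2; 22 bits remain
Read 4: bits[18:21] width=3 -> value=7 (bin 111); offset now 21 = byte 2 bit 5; 19 bits remain
Read 5: bits[21:32] width=11 -> value=1452 (bin 10110101100); offset now 32 = byte 4 bit 0; 8 bits remain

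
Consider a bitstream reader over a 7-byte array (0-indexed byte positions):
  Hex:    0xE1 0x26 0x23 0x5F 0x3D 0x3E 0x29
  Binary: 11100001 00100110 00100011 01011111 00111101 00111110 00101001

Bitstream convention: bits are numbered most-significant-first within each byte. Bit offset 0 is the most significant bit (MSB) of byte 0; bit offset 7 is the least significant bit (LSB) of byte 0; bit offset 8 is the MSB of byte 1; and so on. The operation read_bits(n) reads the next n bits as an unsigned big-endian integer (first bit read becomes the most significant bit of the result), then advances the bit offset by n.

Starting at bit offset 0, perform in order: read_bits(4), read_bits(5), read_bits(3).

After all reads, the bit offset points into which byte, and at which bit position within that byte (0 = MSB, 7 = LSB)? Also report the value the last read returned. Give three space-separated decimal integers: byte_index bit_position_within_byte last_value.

Read 1: bits[0:4] width=4 -> value=14 (bin 1110); offset now 4 = byte 0 bit 4; 52 bits remain
Read 2: bits[4:9] width=5 -> value=2 (bin 00010); offset now 9 = byte 1 bit 1; 47 bits remain
Read 3: bits[9:12] width=3 -> value=2 (bin 010); offset now 12 = byte 1 bit 4; 44 bits remain

Answer: 1 4 2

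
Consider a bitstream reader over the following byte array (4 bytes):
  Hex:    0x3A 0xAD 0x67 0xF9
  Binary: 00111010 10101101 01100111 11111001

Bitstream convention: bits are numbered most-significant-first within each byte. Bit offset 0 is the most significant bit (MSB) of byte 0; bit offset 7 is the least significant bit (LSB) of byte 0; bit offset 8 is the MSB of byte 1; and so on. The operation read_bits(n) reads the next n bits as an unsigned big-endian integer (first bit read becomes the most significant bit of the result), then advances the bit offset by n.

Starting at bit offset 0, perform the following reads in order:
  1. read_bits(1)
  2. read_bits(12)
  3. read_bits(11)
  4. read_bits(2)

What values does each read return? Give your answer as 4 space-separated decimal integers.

Answer: 0 1877 1383 3

Derivation:
Read 1: bits[0:1] width=1 -> value=0 (bin 0); offset now 1 = byte 0 bit 1; 31 bits remain
Read 2: bits[1:13] width=12 -> value=1877 (bin 011101010101); offset now 13 = byte 1 bit 5; 19 bits remain
Read 3: bits[13:24] width=11 -> value=1383 (bin 10101100111); offset now 24 = byte 3 bit 0; 8 bits remain
Read 4: bits[24:26] width=2 -> value=3 (bin 11); offset now 26 = byte 3 bit 2; 6 bits remain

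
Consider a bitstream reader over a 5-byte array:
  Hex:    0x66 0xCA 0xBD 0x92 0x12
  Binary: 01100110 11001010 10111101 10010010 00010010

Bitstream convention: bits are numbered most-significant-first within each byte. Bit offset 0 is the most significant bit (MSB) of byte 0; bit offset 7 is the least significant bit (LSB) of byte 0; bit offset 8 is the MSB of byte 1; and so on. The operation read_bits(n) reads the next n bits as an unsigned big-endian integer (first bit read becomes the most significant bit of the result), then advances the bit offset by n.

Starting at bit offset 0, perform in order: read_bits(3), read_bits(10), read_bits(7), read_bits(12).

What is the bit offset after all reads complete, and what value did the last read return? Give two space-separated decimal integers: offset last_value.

Read 1: bits[0:3] width=3 -> value=3 (bin 011); offset now 3 = byte 0 bit 3; 37 bits remain
Read 2: bits[3:13] width=10 -> value=217 (bin 0011011001); offset now 13 = byte 1 bit 5; 27 bits remain
Read 3: bits[13:20] width=7 -> value=43 (bin 0101011); offset now 20 = byte 2 bit 4; 20 bits remain
Read 4: bits[20:32] width=12 -> value=3474 (bin 110110010010); offset now 32 = byte 4 bit 0; 8 bits remain

Answer: 32 3474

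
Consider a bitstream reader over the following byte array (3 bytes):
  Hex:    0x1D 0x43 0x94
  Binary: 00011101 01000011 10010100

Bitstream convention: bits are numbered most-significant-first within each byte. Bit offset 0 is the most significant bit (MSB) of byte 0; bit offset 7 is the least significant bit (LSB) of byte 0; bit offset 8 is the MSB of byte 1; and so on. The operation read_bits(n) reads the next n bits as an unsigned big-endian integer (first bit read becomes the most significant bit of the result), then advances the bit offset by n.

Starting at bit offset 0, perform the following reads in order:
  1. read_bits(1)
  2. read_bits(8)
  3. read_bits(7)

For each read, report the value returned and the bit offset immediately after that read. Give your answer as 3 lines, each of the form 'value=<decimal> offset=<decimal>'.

Read 1: bits[0:1] width=1 -> value=0 (bin 0); offset now 1 = byte 0 bit 1; 23 bits remain
Read 2: bits[1:9] width=8 -> value=58 (bin 00111010); offset now 9 = byte 1 bit 1; 15 bits remain
Read 3: bits[9:16] width=7 -> value=67 (bin 1000011); offset now 16 = byte 2 bit 0; 8 bits remain

Answer: value=0 offset=1
value=58 offset=9
value=67 offset=16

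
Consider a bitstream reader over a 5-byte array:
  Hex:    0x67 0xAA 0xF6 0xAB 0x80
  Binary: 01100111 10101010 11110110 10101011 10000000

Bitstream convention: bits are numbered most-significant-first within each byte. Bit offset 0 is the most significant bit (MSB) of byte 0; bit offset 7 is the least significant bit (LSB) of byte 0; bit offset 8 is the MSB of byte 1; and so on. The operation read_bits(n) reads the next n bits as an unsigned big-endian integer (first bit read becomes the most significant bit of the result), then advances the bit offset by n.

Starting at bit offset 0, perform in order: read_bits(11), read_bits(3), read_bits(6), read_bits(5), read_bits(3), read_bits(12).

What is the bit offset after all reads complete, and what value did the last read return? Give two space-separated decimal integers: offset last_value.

Read 1: bits[0:11] width=11 -> value=829 (bin 01100111101); offset now 11 = byte 1 bit 3; 29 bits remain
Read 2: bits[11:14] width=3 -> value=2 (bin 010); offset now 14 = byte 1 bit 6; 26 bits remain
Read 3: bits[14:20] width=6 -> value=47 (bin 101111); offset now 20 = byte 2 bit 4; 20 bits remain
Read 4: bits[20:25] width=5 -> value=13 (bin 01101); offset now 25 = byte 3 bit 1; 15 bits remain
Read 5: bits[25:28] width=3 -> value=2 (bin 010); offset now 28 = byte 3 bit 4; 12 bits remain
Read 6: bits[28:40] width=12 -> value=2944 (bin 101110000000); offset now 40 = byte 5 bit 0; 0 bits remain

Answer: 40 2944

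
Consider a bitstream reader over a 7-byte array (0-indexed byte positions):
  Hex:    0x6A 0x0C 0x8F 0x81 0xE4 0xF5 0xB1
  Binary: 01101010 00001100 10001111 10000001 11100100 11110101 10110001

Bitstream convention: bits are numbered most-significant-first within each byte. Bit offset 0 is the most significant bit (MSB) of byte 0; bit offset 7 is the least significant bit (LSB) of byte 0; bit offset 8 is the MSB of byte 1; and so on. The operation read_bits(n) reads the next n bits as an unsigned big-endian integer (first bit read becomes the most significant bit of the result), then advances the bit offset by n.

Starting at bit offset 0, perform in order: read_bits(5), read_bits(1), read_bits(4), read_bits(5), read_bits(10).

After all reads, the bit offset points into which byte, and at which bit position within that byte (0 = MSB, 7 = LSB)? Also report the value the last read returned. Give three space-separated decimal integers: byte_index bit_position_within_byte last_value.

Answer: 3 1 287

Derivation:
Read 1: bits[0:5] width=5 -> value=13 (bin 01101); offset now 5 = byte 0 bit 5; 51 bits remain
Read 2: bits[5:6] width=1 -> value=0 (bin 0); offset now 6 = byte 0 bit 6; 50 bits remain
Read 3: bits[6:10] width=4 -> value=8 (bin 1000); offset now 10 = byte 1 bit 2; 46 bits remain
Read 4: bits[10:15] width=5 -> value=6 (bin 00110); offset now 15 = byte 1 bit 7; 41 bits remain
Read 5: bits[15:25] width=10 -> value=287 (bin 0100011111); offset now 25 = byte 3 bit 1; 31 bits remain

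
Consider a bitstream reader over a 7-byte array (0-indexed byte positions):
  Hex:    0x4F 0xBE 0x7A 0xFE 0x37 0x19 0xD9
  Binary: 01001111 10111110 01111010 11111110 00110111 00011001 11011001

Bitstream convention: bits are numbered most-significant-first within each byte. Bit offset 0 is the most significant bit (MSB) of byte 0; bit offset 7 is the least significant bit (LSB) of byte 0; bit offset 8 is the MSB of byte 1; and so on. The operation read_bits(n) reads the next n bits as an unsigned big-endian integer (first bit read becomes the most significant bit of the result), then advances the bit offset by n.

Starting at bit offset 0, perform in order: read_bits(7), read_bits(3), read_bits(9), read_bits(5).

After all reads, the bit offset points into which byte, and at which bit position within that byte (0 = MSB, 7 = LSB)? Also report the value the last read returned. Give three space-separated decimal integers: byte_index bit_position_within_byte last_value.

Read 1: bits[0:7] width=7 -> value=39 (bin 0100111); offset now 7 = byte 0 bit 7; 49 bits remain
Read 2: bits[7:10] width=3 -> value=6 (bin 110); offset now 10 = byte 1 bit 2; 46 bits remain
Read 3: bits[10:19] width=9 -> value=499 (bin 111110011); offset now 19 = byte 2 bit 3; 37 bits remain
Read 4: bits[19:24] width=5 -> value=26 (bin 11010); offset now 24 = byte 3 bit 0; 32 bits remain

Answer: 3 0 26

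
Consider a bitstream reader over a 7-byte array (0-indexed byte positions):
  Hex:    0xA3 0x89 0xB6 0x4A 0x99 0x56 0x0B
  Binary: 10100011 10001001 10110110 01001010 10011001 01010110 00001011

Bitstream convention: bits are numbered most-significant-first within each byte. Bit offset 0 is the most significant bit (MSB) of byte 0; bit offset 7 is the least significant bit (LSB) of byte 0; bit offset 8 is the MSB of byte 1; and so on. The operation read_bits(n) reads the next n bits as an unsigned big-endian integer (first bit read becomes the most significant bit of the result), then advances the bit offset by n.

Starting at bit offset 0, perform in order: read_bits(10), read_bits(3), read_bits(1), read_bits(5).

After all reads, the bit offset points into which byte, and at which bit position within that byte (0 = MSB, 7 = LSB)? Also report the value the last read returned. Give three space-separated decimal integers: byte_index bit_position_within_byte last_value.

Answer: 2 3 13

Derivation:
Read 1: bits[0:10] width=10 -> value=654 (bin 1010001110); offset now 10 = byte 1 bit 2; 46 bits remain
Read 2: bits[10:13] width=3 -> value=1 (bin 001); offset now 13 = byte 1 bit 5; 43 bits remain
Read 3: bits[13:14] width=1 -> value=0 (bin 0); offset now 14 = byte 1 bit 6; 42 bits remain
Read 4: bits[14:19] width=5 -> value=13 (bin 01101); offset now 19 = byte 2 bit 3; 37 bits remain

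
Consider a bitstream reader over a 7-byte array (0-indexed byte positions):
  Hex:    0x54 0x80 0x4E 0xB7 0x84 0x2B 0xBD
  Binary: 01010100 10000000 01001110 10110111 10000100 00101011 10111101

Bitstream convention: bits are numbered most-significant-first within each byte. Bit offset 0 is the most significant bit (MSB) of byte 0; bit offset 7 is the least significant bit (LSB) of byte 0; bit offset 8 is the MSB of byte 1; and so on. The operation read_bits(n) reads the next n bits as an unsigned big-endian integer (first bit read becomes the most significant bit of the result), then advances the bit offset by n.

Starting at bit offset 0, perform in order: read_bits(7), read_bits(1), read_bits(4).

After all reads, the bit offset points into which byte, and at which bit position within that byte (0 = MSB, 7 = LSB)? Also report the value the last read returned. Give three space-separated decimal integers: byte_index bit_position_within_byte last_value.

Read 1: bits[0:7] width=7 -> value=42 (bin 0101010); offset now 7 = byte 0 bit 7; 49 bits remain
Read 2: bits[7:8] width=1 -> value=0 (bin 0); offset now 8 = byte 1 bit 0; 48 bits remain
Read 3: bits[8:12] width=4 -> value=8 (bin 1000); offset now 12 = byte 1 bit 4; 44 bits remain

Answer: 1 4 8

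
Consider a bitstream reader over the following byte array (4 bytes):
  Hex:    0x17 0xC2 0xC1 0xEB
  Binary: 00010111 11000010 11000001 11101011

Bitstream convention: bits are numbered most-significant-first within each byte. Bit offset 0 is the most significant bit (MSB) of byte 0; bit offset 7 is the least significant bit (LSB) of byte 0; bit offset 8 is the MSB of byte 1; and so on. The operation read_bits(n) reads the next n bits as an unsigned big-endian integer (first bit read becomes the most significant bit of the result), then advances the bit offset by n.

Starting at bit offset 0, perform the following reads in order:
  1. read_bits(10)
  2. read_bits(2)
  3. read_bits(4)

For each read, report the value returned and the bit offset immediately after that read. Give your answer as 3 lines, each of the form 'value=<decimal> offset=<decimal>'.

Read 1: bits[0:10] width=10 -> value=95 (bin 0001011111); offset now 10 = byte 1 bit 2; 22 bits remain
Read 2: bits[10:12] width=2 -> value=0 (bin 00); offset now 12 = byte 1 bit 4; 20 bits remain
Read 3: bits[12:16] width=4 -> value=2 (bin 0010); offset now 16 = byte 2 bit 0; 16 bits remain

Answer: value=95 offset=10
value=0 offset=12
value=2 offset=16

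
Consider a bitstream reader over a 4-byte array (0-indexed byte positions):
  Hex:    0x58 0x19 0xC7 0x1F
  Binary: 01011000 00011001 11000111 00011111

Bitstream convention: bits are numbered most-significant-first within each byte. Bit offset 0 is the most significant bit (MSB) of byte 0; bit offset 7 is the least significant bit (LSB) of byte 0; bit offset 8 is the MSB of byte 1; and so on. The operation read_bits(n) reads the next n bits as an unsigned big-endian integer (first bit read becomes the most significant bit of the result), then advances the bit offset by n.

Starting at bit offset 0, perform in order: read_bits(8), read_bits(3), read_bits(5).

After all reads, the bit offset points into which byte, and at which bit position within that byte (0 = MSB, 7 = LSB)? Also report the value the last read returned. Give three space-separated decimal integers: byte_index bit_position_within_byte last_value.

Answer: 2 0 25

Derivation:
Read 1: bits[0:8] width=8 -> value=88 (bin 01011000); offset now 8 = byte 1 bit 0; 24 bits remain
Read 2: bits[8:11] width=3 -> value=0 (bin 000); offset now 11 = byte 1 bit 3; 21 bits remain
Read 3: bits[11:16] width=5 -> value=25 (bin 11001); offset now 16 = byte 2 bit 0; 16 bits remain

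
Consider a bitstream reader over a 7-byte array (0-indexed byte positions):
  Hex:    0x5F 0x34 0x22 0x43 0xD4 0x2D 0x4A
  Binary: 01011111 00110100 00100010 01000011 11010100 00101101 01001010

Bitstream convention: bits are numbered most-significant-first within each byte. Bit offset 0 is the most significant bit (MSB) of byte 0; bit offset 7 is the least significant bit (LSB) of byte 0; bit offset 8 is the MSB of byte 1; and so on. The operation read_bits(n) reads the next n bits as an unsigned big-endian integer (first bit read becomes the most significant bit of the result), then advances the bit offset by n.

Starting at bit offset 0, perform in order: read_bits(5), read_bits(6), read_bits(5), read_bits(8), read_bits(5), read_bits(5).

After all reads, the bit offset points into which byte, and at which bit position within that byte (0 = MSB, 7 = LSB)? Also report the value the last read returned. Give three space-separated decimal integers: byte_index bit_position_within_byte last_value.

Read 1: bits[0:5] width=5 -> value=11 (bin 01011); offset now 5 = byte 0 bit 5; 51 bits remain
Read 2: bits[5:11] width=6 -> value=57 (bin 111001); offset now 11 = byte 1 bit 3; 45 bits remain
Read 3: bits[11:16] width=5 -> value=20 (bin 10100); offset now 16 = byte 2 bit 0; 40 bits remain
Read 4: bits[16:24] width=8 -> value=34 (bin 00100010); offset now 24 = byte 3 bit 0; 32 bits remain
Read 5: bits[24:29] width=5 -> value=8 (bin 01000); offset now 29 = byte 3 bit 5; 27 bits remain
Read 6: bits[29:34] width=5 -> value=15 (bin 01111); offset now 34 = byte 4 bit 2; 22 bits remain

Answer: 4 2 15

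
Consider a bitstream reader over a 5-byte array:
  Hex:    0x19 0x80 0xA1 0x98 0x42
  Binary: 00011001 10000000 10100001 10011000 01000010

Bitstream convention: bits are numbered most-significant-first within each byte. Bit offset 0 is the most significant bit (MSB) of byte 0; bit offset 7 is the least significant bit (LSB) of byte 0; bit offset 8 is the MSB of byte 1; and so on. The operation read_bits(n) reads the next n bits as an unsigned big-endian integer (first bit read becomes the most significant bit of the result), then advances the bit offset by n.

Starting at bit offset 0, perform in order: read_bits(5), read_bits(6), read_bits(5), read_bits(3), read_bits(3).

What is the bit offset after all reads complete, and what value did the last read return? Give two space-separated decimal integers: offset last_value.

Answer: 22 0

Derivation:
Read 1: bits[0:5] width=5 -> value=3 (bin 00011); offset now 5 = byte 0 bit 5; 35 bits remain
Read 2: bits[5:11] width=6 -> value=12 (bin 001100); offset now 11 = byte 1 bit 3; 29 bits remain
Read 3: bits[11:16] width=5 -> value=0 (bin 00000); offset now 16 = byte 2 bit 0; 24 bits remain
Read 4: bits[16:19] width=3 -> value=5 (bin 101); offset now 19 = byte 2 bit 3; 21 bits remain
Read 5: bits[19:22] width=3 -> value=0 (bin 000); offset now 22 = byte 2 bit 6; 18 bits remain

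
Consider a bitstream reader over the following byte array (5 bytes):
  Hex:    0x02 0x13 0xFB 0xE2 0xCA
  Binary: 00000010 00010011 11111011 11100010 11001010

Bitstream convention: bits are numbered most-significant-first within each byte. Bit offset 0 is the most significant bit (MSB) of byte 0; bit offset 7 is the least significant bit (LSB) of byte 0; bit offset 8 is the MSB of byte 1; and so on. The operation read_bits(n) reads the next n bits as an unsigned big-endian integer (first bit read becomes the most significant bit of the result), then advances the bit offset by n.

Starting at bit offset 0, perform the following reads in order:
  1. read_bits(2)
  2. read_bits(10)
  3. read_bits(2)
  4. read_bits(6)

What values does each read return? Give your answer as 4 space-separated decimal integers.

Read 1: bits[0:2] width=2 -> value=0 (bin 00); offset now 2 = byte 0 bit 2; 38 bits remain
Read 2: bits[2:12] width=10 -> value=33 (bin 0000100001); offset now 12 = byte 1 bit 4; 28 bits remain
Read 3: bits[12:14] width=2 -> value=0 (bin 00); offset now 14 = byte 1 bit 6; 26 bits remain
Read 4: bits[14:20] width=6 -> value=63 (bin 111111); offset now 20 = byte 2 bit 4; 20 bits remain

Answer: 0 33 0 63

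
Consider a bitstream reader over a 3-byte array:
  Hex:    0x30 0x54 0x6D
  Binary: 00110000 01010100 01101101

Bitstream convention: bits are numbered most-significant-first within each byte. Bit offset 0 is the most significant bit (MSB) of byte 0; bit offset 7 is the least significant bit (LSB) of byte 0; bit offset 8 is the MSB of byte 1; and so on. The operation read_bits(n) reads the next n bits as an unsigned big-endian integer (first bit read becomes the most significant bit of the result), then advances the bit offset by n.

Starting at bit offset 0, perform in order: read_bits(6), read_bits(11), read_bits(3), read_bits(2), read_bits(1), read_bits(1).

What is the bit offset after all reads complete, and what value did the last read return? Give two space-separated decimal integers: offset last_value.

Read 1: bits[0:6] width=6 -> value=12 (bin 001100); offset now 6 = byte 0 bit 6; 18 bits remain
Read 2: bits[6:17] width=11 -> value=168 (bin 00010101000); offset now 17 = byte 2 bit 1; 7 bits remain
Read 3: bits[17:20] width=3 -> value=6 (bin 110); offset now 20 = byte 2 bit 4; 4 bits remain
Read 4: bits[20:22] width=2 -> value=3 (bin 11); offset now 22 = byte 2 bit 6; 2 bits remain
Read 5: bits[22:23] width=1 -> value=0 (bin 0); offset now 23 = byte 2 bit 7; 1 bits remain
Read 6: bits[23:24] width=1 -> value=1 (bin 1); offset now 24 = byte 3 bit 0; 0 bits remain

Answer: 24 1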